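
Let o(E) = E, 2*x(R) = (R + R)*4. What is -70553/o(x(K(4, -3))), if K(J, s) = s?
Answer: 70553/12 ≈ 5879.4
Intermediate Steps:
x(R) = 4*R (x(R) = ((R + R)*4)/2 = ((2*R)*4)/2 = (8*R)/2 = 4*R)
-70553/o(x(K(4, -3))) = -70553/(4*(-3)) = -70553/(-12) = -70553*(-1/12) = 70553/12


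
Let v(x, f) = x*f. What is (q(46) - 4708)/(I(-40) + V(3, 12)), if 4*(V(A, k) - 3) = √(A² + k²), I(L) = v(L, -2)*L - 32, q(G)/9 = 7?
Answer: 239979280/166822903 + 55740*√17/166822903 ≈ 1.4399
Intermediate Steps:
v(x, f) = f*x
q(G) = 63 (q(G) = 9*7 = 63)
I(L) = -32 - 2*L² (I(L) = (-2*L)*L - 32 = -2*L² - 32 = -32 - 2*L²)
V(A, k) = 3 + √(A² + k²)/4
(q(46) - 4708)/(I(-40) + V(3, 12)) = (63 - 4708)/((-32 - 2*(-40)²) + (3 + √(3² + 12²)/4)) = -4645/((-32 - 2*1600) + (3 + √(9 + 144)/4)) = -4645/((-32 - 3200) + (3 + √153/4)) = -4645/(-3232 + (3 + (3*√17)/4)) = -4645/(-3232 + (3 + 3*√17/4)) = -4645/(-3229 + 3*√17/4)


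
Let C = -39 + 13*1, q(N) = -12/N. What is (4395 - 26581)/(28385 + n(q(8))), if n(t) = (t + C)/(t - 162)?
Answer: -3627411/4640975 ≈ -0.78161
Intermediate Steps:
C = -26 (C = -39 + 13 = -26)
n(t) = (-26 + t)/(-162 + t) (n(t) = (t - 26)/(t - 162) = (-26 + t)/(-162 + t))
(4395 - 26581)/(28385 + n(q(8))) = (4395 - 26581)/(28385 + (-26 - 12/8)/(-162 - 12/8)) = -22186/(28385 + (-26 - 12*1/8)/(-162 - 12*1/8)) = -22186/(28385 + (-26 - 3/2)/(-162 - 3/2)) = -22186/(28385 - 55/2/(-327/2)) = -22186/(28385 - 2/327*(-55/2)) = -22186/(28385 + 55/327) = -22186/9281950/327 = -22186*327/9281950 = -3627411/4640975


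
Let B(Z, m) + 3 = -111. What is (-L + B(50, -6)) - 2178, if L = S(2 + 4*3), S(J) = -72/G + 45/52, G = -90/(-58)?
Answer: -584081/260 ≈ -2246.5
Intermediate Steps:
B(Z, m) = -114 (B(Z, m) = -3 - 111 = -114)
G = 45/29 (G = -90*(-1/58) = 45/29 ≈ 1.5517)
S(J) = -11839/260 (S(J) = -72/45/29 + 45/52 = -72*29/45 + 45*(1/52) = -232/5 + 45/52 = -11839/260)
L = -11839/260 ≈ -45.535
(-L + B(50, -6)) - 2178 = (-1*(-11839/260) - 114) - 2178 = (11839/260 - 114) - 2178 = -17801/260 - 2178 = -584081/260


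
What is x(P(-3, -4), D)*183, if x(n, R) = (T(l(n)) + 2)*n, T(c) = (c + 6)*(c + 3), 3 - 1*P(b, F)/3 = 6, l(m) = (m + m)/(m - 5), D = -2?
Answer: -2681316/49 ≈ -54721.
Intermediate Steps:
l(m) = 2*m/(-5 + m) (l(m) = (2*m)/(-5 + m) = 2*m/(-5 + m))
P(b, F) = -9 (P(b, F) = 9 - 3*6 = 9 - 18 = -9)
T(c) = (3 + c)*(6 + c) (T(c) = (6 + c)*(3 + c) = (3 + c)*(6 + c))
x(n, R) = n*(20 + 4*n²/(-5 + n)² + 18*n/(-5 + n)) (x(n, R) = ((18 + (2*n/(-5 + n))² + 9*(2*n/(-5 + n))) + 2)*n = ((18 + 4*n²/(-5 + n)² + 18*n/(-5 + n)) + 2)*n = (20 + 4*n²/(-5 + n)² + 18*n/(-5 + n))*n = n*(20 + 4*n²/(-5 + n)² + 18*n/(-5 + n)))
x(P(-3, -4), D)*183 = (2*(-9)*(250 - 145*(-9) + 21*(-9)²)/(25 + (-9)² - 10*(-9)))*183 = (2*(-9)*(250 + 1305 + 21*81)/(25 + 81 + 90))*183 = (2*(-9)*(250 + 1305 + 1701)/196)*183 = (2*(-9)*(1/196)*3256)*183 = -14652/49*183 = -2681316/49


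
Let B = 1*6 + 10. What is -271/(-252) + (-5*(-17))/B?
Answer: 6439/1008 ≈ 6.3879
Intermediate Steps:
B = 16 (B = 6 + 10 = 16)
-271/(-252) + (-5*(-17))/B = -271/(-252) - 5*(-17)/16 = -271*(-1/252) + 85*(1/16) = 271/252 + 85/16 = 6439/1008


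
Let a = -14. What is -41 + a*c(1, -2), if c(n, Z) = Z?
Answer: -13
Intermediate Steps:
-41 + a*c(1, -2) = -41 - 14*(-2) = -41 + 28 = -13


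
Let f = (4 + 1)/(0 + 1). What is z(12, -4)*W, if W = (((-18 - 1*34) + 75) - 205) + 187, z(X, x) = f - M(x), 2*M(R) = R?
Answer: 35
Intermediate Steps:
f = 5 (f = 5/1 = 5*1 = 5)
M(R) = R/2
z(X, x) = 5 - x/2
W = 5 (W = (((-18 - 34) + 75) - 205) + 187 = ((-52 + 75) - 205) + 187 = (23 - 205) + 187 = -182 + 187 = 5)
z(12, -4)*W = (5 - ½*(-4))*5 = (5 + 2)*5 = 7*5 = 35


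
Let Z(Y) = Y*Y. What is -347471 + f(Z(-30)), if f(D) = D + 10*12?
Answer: -346451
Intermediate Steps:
Z(Y) = Y²
f(D) = 120 + D (f(D) = D + 120 = 120 + D)
-347471 + f(Z(-30)) = -347471 + (120 + (-30)²) = -347471 + (120 + 900) = -347471 + 1020 = -346451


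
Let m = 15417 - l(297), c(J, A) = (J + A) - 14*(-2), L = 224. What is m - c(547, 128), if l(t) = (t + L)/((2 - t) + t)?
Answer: 28907/2 ≈ 14454.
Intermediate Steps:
c(J, A) = 28 + A + J (c(J, A) = (A + J) + 28 = 28 + A + J)
l(t) = 112 + t/2 (l(t) = (t + 224)/((2 - t) + t) = (224 + t)/2 = (224 + t)*(½) = 112 + t/2)
m = 30313/2 (m = 15417 - (112 + (½)*297) = 15417 - (112 + 297/2) = 15417 - 1*521/2 = 15417 - 521/2 = 30313/2 ≈ 15157.)
m - c(547, 128) = 30313/2 - (28 + 128 + 547) = 30313/2 - 1*703 = 30313/2 - 703 = 28907/2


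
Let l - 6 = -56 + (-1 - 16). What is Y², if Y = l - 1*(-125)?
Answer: 3364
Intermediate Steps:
l = -67 (l = 6 + (-56 + (-1 - 16)) = 6 + (-56 - 17) = 6 - 73 = -67)
Y = 58 (Y = -67 - 1*(-125) = -67 + 125 = 58)
Y² = 58² = 3364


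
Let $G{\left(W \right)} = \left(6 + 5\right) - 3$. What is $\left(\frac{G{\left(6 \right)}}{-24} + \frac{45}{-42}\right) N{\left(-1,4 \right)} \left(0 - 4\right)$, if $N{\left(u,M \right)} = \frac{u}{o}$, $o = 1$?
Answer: $- \frac{118}{21} \approx -5.619$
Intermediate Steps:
$G{\left(W \right)} = 8$ ($G{\left(W \right)} = 11 - 3 = 8$)
$N{\left(u,M \right)} = u$ ($N{\left(u,M \right)} = \frac{u}{1} = u 1 = u$)
$\left(\frac{G{\left(6 \right)}}{-24} + \frac{45}{-42}\right) N{\left(-1,4 \right)} \left(0 - 4\right) = \left(\frac{8}{-24} + \frac{45}{-42}\right) \left(- (0 - 4)\right) = \left(8 \left(- \frac{1}{24}\right) + 45 \left(- \frac{1}{42}\right)\right) \left(\left(-1\right) \left(-4\right)\right) = \left(- \frac{1}{3} - \frac{15}{14}\right) 4 = \left(- \frac{59}{42}\right) 4 = - \frac{118}{21}$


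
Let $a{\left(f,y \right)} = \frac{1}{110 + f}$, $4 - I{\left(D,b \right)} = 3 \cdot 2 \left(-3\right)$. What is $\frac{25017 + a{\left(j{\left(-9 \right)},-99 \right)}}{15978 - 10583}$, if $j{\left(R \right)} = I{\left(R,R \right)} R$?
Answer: $\frac{440299}{94952} \approx 4.6371$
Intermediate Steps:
$I{\left(D,b \right)} = 22$ ($I{\left(D,b \right)} = 4 - 3 \cdot 2 \left(-3\right) = 4 - 6 \left(-3\right) = 4 - -18 = 4 + 18 = 22$)
$j{\left(R \right)} = 22 R$
$\frac{25017 + a{\left(j{\left(-9 \right)},-99 \right)}}{15978 - 10583} = \frac{25017 + \frac{1}{110 + 22 \left(-9\right)}}{15978 - 10583} = \frac{25017 + \frac{1}{110 - 198}}{5395} = \left(25017 + \frac{1}{-88}\right) \frac{1}{5395} = \left(25017 - \frac{1}{88}\right) \frac{1}{5395} = \frac{2201495}{88} \cdot \frac{1}{5395} = \frac{440299}{94952}$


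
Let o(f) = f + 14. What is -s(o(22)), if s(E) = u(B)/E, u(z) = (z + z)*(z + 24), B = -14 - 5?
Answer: 95/18 ≈ 5.2778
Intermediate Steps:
o(f) = 14 + f
B = -19
u(z) = 2*z*(24 + z) (u(z) = (2*z)*(24 + z) = 2*z*(24 + z))
s(E) = -190/E (s(E) = (2*(-19)*(24 - 19))/E = (2*(-19)*5)/E = -190/E)
-s(o(22)) = -(-190)/(14 + 22) = -(-190)/36 = -1*(-95/18) = 95/18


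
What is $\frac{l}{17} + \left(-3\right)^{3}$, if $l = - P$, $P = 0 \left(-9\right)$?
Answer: $-27$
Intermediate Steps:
$P = 0$
$l = 0$ ($l = \left(-1\right) 0 = 0$)
$\frac{l}{17} + \left(-3\right)^{3} = \frac{1}{17} \cdot 0 + \left(-3\right)^{3} = \frac{1}{17} \cdot 0 - 27 = 0 - 27 = -27$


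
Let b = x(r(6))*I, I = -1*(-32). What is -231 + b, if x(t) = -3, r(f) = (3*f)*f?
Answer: -327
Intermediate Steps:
r(f) = 3*f²
I = 32
b = -96 (b = -3*32 = -96)
-231 + b = -231 - 96 = -327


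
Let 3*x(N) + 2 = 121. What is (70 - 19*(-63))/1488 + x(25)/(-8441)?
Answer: 3545241/4186736 ≈ 0.84678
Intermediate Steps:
x(N) = 119/3 (x(N) = -2/3 + (1/3)*121 = -2/3 + 121/3 = 119/3)
(70 - 19*(-63))/1488 + x(25)/(-8441) = (70 - 19*(-63))/1488 + (119/3)/(-8441) = (70 + 1197)*(1/1488) + (119/3)*(-1/8441) = 1267*(1/1488) - 119/25323 = 1267/1488 - 119/25323 = 3545241/4186736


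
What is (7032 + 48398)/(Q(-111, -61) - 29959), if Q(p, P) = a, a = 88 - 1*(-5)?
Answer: -27715/14933 ≈ -1.8560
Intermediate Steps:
a = 93 (a = 88 + 5 = 93)
Q(p, P) = 93
(7032 + 48398)/(Q(-111, -61) - 29959) = (7032 + 48398)/(93 - 29959) = 55430/(-29866) = 55430*(-1/29866) = -27715/14933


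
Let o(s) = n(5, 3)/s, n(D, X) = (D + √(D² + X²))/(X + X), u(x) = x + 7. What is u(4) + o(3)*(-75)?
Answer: -59/6 - 25*√34/6 ≈ -34.129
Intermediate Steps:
u(x) = 7 + x
n(D, X) = (D + √(D² + X²))/(2*X) (n(D, X) = (D + √(D² + X²))/((2*X)) = (D + √(D² + X²))*(1/(2*X)) = (D + √(D² + X²))/(2*X))
o(s) = (⅚ + √34/6)/s (o(s) = ((½)*(5 + √(5² + 3²))/3)/s = ((½)*(⅓)*(5 + √(25 + 9)))/s = ((½)*(⅓)*(5 + √34))/s = (⅚ + √34/6)/s)
u(4) + o(3)*(-75) = (7 + 4) + ((⅙)*(5 + √34)/3)*(-75) = 11 + ((⅙)*(⅓)*(5 + √34))*(-75) = 11 + (5/18 + √34/18)*(-75) = 11 + (-125/6 - 25*√34/6) = -59/6 - 25*√34/6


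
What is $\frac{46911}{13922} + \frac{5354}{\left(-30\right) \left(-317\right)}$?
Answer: $\frac{260330999}{66199110} \approx 3.9325$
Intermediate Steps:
$\frac{46911}{13922} + \frac{5354}{\left(-30\right) \left(-317\right)} = 46911 \cdot \frac{1}{13922} + \frac{5354}{9510} = \frac{46911}{13922} + 5354 \cdot \frac{1}{9510} = \frac{46911}{13922} + \frac{2677}{4755} = \frac{260330999}{66199110}$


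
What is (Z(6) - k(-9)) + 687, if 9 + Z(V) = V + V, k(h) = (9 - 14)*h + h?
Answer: 654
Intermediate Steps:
k(h) = -4*h (k(h) = -5*h + h = -4*h)
Z(V) = -9 + 2*V (Z(V) = -9 + (V + V) = -9 + 2*V)
(Z(6) - k(-9)) + 687 = ((-9 + 2*6) - (-4)*(-9)) + 687 = ((-9 + 12) - 1*36) + 687 = (3 - 36) + 687 = -33 + 687 = 654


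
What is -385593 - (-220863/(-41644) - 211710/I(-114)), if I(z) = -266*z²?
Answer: -578239463111645/1499590029 ≈ -3.8560e+5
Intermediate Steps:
-385593 - (-220863/(-41644) - 211710/I(-114)) = -385593 - (-220863/(-41644) - 211710/((-266*(-114)²))) = -385593 - (-220863*(-1/41644) - 211710/((-266*12996))) = -385593 - (220863/41644 - 211710/(-3456936)) = -385593 - (220863/41644 - 211710*(-1/3456936)) = -385593 - (220863/41644 + 35285/576156) = -385593 - 1*8045059448/1499590029 = -385593 - 8045059448/1499590029 = -578239463111645/1499590029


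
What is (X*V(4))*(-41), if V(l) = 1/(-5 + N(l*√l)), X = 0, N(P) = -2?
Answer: 0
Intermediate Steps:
V(l) = -⅐ (V(l) = 1/(-5 - 2) = 1/(-7) = -⅐)
(X*V(4))*(-41) = (0*(-⅐))*(-41) = 0*(-41) = 0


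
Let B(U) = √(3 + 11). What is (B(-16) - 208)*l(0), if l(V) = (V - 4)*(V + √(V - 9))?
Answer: 12*I*(208 - √14) ≈ 2451.1*I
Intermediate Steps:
B(U) = √14
l(V) = (-4 + V)*(V + √(-9 + V))
(B(-16) - 208)*l(0) = (√14 - 208)*(0² - 4*0 - 4*√(-9 + 0) + 0*√(-9 + 0)) = (-208 + √14)*(0 + 0 - 12*I + 0*√(-9)) = (-208 + √14)*(0 + 0 - 12*I + 0*(3*I)) = (-208 + √14)*(0 + 0 - 12*I + 0) = (-208 + √14)*(-12*I) = -12*I*(-208 + √14)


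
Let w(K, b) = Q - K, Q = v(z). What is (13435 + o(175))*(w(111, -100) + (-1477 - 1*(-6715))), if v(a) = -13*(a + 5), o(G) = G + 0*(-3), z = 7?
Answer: 67655310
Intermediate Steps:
o(G) = G (o(G) = G + 0 = G)
v(a) = -65 - 13*a (v(a) = -13*(5 + a) = -65 - 13*a)
Q = -156 (Q = -65 - 13*7 = -65 - 91 = -156)
w(K, b) = -156 - K
(13435 + o(175))*(w(111, -100) + (-1477 - 1*(-6715))) = (13435 + 175)*((-156 - 1*111) + (-1477 - 1*(-6715))) = 13610*((-156 - 111) + (-1477 + 6715)) = 13610*(-267 + 5238) = 13610*4971 = 67655310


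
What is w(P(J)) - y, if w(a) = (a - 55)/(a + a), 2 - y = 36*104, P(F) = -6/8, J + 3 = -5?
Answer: 22675/6 ≈ 3779.2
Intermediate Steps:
J = -8 (J = -3 - 5 = -8)
P(F) = -¾ (P(F) = -6*⅛ = -¾)
y = -3742 (y = 2 - 36*104 = 2 - 1*3744 = 2 - 3744 = -3742)
w(a) = (-55 + a)/(2*a) (w(a) = (-55 + a)/((2*a)) = (-55 + a)*(1/(2*a)) = (-55 + a)/(2*a))
w(P(J)) - y = (-55 - ¾)/(2*(-¾)) - 1*(-3742) = (½)*(-4/3)*(-223/4) + 3742 = 223/6 + 3742 = 22675/6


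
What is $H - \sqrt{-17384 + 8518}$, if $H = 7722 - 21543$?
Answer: $-13821 - i \sqrt{8866} \approx -13821.0 - 94.159 i$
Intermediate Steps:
$H = -13821$
$H - \sqrt{-17384 + 8518} = -13821 - \sqrt{-17384 + 8518} = -13821 - \sqrt{-8866} = -13821 - i \sqrt{8866}$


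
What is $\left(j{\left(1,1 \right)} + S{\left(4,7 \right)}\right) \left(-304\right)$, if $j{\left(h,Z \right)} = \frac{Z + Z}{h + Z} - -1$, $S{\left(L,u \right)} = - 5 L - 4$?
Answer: $6688$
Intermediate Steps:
$S{\left(L,u \right)} = -4 - 5 L$
$j{\left(h,Z \right)} = 1 + \frac{2 Z}{Z + h}$ ($j{\left(h,Z \right)} = \frac{2 Z}{Z + h} + 1 = 1 + \frac{2 Z}{Z + h}$)
$\left(j{\left(1,1 \right)} + S{\left(4,7 \right)}\right) \left(-304\right) = \left(\frac{1 + 3 \cdot 1}{1 + 1} - 24\right) \left(-304\right) = \left(\frac{1 + 3}{2} - 24\right) \left(-304\right) = \left(\frac{1}{2} \cdot 4 - 24\right) \left(-304\right) = \left(2 - 24\right) \left(-304\right) = \left(-22\right) \left(-304\right) = 6688$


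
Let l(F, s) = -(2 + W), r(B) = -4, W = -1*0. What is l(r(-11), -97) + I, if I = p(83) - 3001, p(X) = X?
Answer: -2920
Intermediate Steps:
W = 0
l(F, s) = -2 (l(F, s) = -(2 + 0) = -1*2 = -2)
I = -2918 (I = 83 - 3001 = -2918)
l(r(-11), -97) + I = -2 - 2918 = -2920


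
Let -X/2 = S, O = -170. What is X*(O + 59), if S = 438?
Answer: 97236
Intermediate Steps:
X = -876 (X = -2*438 = -876)
X*(O + 59) = -876*(-170 + 59) = -876*(-111) = 97236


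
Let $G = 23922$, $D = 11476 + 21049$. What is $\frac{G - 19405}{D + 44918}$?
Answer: $\frac{4517}{77443} \approx 0.058327$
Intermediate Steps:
$D = 32525$
$\frac{G - 19405}{D + 44918} = \frac{23922 - 19405}{32525 + 44918} = \frac{4517}{77443}$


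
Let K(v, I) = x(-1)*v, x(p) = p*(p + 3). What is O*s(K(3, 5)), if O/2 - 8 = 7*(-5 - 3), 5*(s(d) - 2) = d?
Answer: -384/5 ≈ -76.800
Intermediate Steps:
x(p) = p*(3 + p)
K(v, I) = -2*v (K(v, I) = (-(3 - 1))*v = (-1*2)*v = -2*v)
s(d) = 2 + d/5
O = -96 (O = 16 + 2*(7*(-5 - 3)) = 16 + 2*(7*(-8)) = 16 + 2*(-56) = 16 - 112 = -96)
O*s(K(3, 5)) = -96*(2 + (-2*3)/5) = -96*(2 + (1/5)*(-6)) = -96*(2 - 6/5) = -96*4/5 = -384/5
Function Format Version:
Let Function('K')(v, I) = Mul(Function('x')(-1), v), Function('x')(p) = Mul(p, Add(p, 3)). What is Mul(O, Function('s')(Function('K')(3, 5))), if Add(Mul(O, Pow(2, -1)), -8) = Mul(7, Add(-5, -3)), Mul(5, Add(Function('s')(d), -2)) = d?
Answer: Rational(-384, 5) ≈ -76.800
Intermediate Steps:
Function('x')(p) = Mul(p, Add(3, p))
Function('K')(v, I) = Mul(-2, v) (Function('K')(v, I) = Mul(Mul(-1, Add(3, -1)), v) = Mul(Mul(-1, 2), v) = Mul(-2, v))
Function('s')(d) = Add(2, Mul(Rational(1, 5), d))
O = -96 (O = Add(16, Mul(2, Mul(7, Add(-5, -3)))) = Add(16, Mul(2, Mul(7, -8))) = Add(16, Mul(2, -56)) = Add(16, -112) = -96)
Mul(O, Function('s')(Function('K')(3, 5))) = Mul(-96, Add(2, Mul(Rational(1, 5), Mul(-2, 3)))) = Mul(-96, Add(2, Mul(Rational(1, 5), -6))) = Mul(-96, Add(2, Rational(-6, 5))) = Mul(-96, Rational(4, 5)) = Rational(-384, 5)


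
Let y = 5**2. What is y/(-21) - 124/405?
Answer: -4243/2835 ≈ -1.4966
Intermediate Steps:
y = 25
y/(-21) - 124/405 = 25/(-21) - 124/405 = 25*(-1/21) - 124*1/405 = -25/21 - 124/405 = -4243/2835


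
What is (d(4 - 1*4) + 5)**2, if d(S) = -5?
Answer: 0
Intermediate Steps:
(d(4 - 1*4) + 5)**2 = (-5 + 5)**2 = 0**2 = 0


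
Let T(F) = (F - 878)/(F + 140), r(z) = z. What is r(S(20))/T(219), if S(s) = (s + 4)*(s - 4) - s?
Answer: -130676/659 ≈ -198.29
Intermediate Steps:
S(s) = -s + (-4 + s)*(4 + s) (S(s) = (4 + s)*(-4 + s) - s = (-4 + s)*(4 + s) - s = -s + (-4 + s)*(4 + s))
T(F) = (-878 + F)/(140 + F)
r(S(20))/T(219) = (-16 + 20² - 1*20)/(((-878 + 219)/(140 + 219))) = (-16 + 400 - 20)/((-659/359)) = 364/(((1/359)*(-659))) = 364/(-659/359) = 364*(-359/659) = -130676/659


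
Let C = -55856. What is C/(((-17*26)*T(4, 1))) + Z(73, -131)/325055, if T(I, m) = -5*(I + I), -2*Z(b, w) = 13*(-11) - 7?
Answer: -226936826/71837155 ≈ -3.1590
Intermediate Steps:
Z(b, w) = 75 (Z(b, w) = -(13*(-11) - 7)/2 = -(-143 - 7)/2 = -½*(-150) = 75)
T(I, m) = -10*I
C/(((-17*26)*T(4, 1))) + Z(73, -131)/325055 = -55856/((-17*26)*(-10*4)) + 75/325055 = -55856/((-442*(-40))) + 75*(1/325055) = -55856/17680 + 15/65011 = -55856*1/17680 + 15/65011 = -3491/1105 + 15/65011 = -226936826/71837155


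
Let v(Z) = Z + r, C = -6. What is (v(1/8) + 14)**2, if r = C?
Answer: 4225/64 ≈ 66.016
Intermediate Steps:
r = -6
v(Z) = -6 + Z (v(Z) = Z - 6 = -6 + Z)
(v(1/8) + 14)**2 = ((-6 + 1/8) + 14)**2 = (-47/8 + 14)**2 = (65/8)**2 = 4225/64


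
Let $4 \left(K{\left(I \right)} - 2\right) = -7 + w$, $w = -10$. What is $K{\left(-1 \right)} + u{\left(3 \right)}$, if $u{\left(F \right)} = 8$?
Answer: $\frac{23}{4} \approx 5.75$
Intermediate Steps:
$K{\left(I \right)} = - \frac{9}{4}$ ($K{\left(I \right)} = 2 + \frac{-7 - 10}{4} = 2 + \frac{1}{4} \left(-17\right) = 2 - \frac{17}{4} = - \frac{9}{4}$)
$K{\left(-1 \right)} + u{\left(3 \right)} = - \frac{9}{4} + 8 = \frac{23}{4}$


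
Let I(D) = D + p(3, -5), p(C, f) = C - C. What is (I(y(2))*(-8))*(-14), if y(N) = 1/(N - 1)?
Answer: 112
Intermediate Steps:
p(C, f) = 0
y(N) = 1/(-1 + N)
I(D) = D (I(D) = D + 0 = D)
(I(y(2))*(-8))*(-14) = (-8/(-1 + 2))*(-14) = (-8/1)*(-14) = (1*(-8))*(-14) = -8*(-14) = 112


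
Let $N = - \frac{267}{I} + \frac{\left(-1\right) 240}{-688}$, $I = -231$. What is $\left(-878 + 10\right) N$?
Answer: $- \frac{617768}{473} \approx -1306.1$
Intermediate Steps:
$N = \frac{4982}{3311}$ ($N = - \frac{267}{-231} + \frac{\left(-1\right) 240}{-688} = \left(-267\right) \left(- \frac{1}{231}\right) - - \frac{15}{43} = \frac{89}{77} + \frac{15}{43} = \frac{4982}{3311} \approx 1.5047$)
$\left(-878 + 10\right) N = \left(-878 + 10\right) \frac{4982}{3311} = \left(-868\right) \frac{4982}{3311} = - \frac{617768}{473}$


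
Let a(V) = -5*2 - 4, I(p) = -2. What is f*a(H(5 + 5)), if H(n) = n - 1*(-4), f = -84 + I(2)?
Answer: 1204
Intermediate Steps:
f = -86 (f = -84 - 2 = -86)
H(n) = 4 + n (H(n) = n + 4 = 4 + n)
a(V) = -14 (a(V) = -10 - 4 = -14)
f*a(H(5 + 5)) = -86*(-14) = 1204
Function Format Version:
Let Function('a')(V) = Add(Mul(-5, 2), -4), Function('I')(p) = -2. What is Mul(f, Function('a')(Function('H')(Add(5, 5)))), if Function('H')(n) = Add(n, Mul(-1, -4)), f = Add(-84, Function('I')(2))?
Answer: 1204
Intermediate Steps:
f = -86 (f = Add(-84, -2) = -86)
Function('H')(n) = Add(4, n) (Function('H')(n) = Add(n, 4) = Add(4, n))
Function('a')(V) = -14 (Function('a')(V) = Add(-10, -4) = -14)
Mul(f, Function('a')(Function('H')(Add(5, 5)))) = Mul(-86, -14) = 1204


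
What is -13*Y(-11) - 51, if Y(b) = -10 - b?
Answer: -64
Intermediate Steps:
-13*Y(-11) - 51 = -13*(-10 - 1*(-11)) - 51 = -13*(-10 + 11) - 51 = -13*1 - 51 = -13 - 51 = -64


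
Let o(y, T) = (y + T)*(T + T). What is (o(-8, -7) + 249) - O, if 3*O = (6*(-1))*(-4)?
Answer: 451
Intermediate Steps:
o(y, T) = 2*T*(T + y) (o(y, T) = (T + y)*(2*T) = 2*T*(T + y))
O = 8 (O = ((6*(-1))*(-4))/3 = (-6*(-4))/3 = (1/3)*24 = 8)
(o(-8, -7) + 249) - O = (2*(-7)*(-7 - 8) + 249) - 1*8 = (2*(-7)*(-15) + 249) - 8 = (210 + 249) - 8 = 459 - 8 = 451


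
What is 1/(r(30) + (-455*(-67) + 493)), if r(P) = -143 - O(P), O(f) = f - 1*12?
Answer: 1/30817 ≈ 3.2450e-5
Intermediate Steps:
O(f) = -12 + f (O(f) = f - 12 = -12 + f)
r(P) = -131 - P (r(P) = -143 - (-12 + P) = -143 + (12 - P) = -131 - P)
1/(r(30) + (-455*(-67) + 493)) = 1/((-131 - 1*30) + (-455*(-67) + 493)) = 1/((-131 - 30) + (30485 + 493)) = 1/(-161 + 30978) = 1/30817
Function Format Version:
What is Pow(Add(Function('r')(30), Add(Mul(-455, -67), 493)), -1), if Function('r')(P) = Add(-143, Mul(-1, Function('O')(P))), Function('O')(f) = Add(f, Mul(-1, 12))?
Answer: Rational(1, 30817) ≈ 3.2450e-5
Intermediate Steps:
Function('O')(f) = Add(-12, f) (Function('O')(f) = Add(f, -12) = Add(-12, f))
Function('r')(P) = Add(-131, Mul(-1, P)) (Function('r')(P) = Add(-143, Mul(-1, Add(-12, P))) = Add(-143, Add(12, Mul(-1, P))) = Add(-131, Mul(-1, P)))
Pow(Add(Function('r')(30), Add(Mul(-455, -67), 493)), -1) = Pow(Add(Add(-131, Mul(-1, 30)), Add(Mul(-455, -67), 493)), -1) = Pow(Add(Add(-131, -30), Add(30485, 493)), -1) = Pow(Add(-161, 30978), -1) = Pow(30817, -1) = Rational(1, 30817)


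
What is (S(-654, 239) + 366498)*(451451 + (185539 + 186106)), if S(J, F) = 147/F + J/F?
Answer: 72097048726440/239 ≈ 3.0166e+11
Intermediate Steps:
(S(-654, 239) + 366498)*(451451 + (185539 + 186106)) = ((147 - 654)/239 + 366498)*(451451 + (185539 + 186106)) = ((1/239)*(-507) + 366498)*(451451 + 371645) = (-507/239 + 366498)*823096 = (87592515/239)*823096 = 72097048726440/239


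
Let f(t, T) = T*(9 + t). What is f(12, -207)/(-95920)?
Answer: 4347/95920 ≈ 0.045319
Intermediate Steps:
f(12, -207)/(-95920) = -207*(9 + 12)/(-95920) = -207*21*(-1/95920) = -4347*(-1/95920) = 4347/95920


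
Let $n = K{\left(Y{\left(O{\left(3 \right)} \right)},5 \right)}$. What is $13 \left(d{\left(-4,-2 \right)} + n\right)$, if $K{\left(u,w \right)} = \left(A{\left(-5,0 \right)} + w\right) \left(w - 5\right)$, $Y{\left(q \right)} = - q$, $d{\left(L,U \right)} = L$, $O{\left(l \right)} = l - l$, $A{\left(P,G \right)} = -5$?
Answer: $-52$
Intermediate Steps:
$O{\left(l \right)} = 0$
$K{\left(u,w \right)} = \left(-5 + w\right)^{2}$ ($K{\left(u,w \right)} = \left(-5 + w\right) \left(w - 5\right) = \left(-5 + w\right) \left(-5 + w\right) = \left(-5 + w\right)^{2}$)
$n = 0$ ($n = 25 + 5^{2} - 50 = 25 + 25 - 50 = 0$)
$13 \left(d{\left(-4,-2 \right)} + n\right) = 13 \left(-4 + 0\right) = 13 \left(-4\right) = -52$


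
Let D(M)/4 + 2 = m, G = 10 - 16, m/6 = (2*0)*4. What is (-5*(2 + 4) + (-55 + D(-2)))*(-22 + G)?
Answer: 2604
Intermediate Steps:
m = 0 (m = 6*((2*0)*4) = 6*(0*4) = 6*0 = 0)
G = -6
D(M) = -8 (D(M) = -8 + 4*0 = -8 + 0 = -8)
(-5*(2 + 4) + (-55 + D(-2)))*(-22 + G) = (-5*(2 + 4) + (-55 - 8))*(-22 - 6) = (-5*6 - 63)*(-28) = (-30 - 63)*(-28) = -93*(-28) = 2604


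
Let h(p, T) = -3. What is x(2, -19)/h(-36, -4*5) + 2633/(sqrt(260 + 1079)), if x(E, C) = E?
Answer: -2/3 + 2633*sqrt(1339)/1339 ≈ 71.288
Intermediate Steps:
x(2, -19)/h(-36, -4*5) + 2633/(sqrt(260 + 1079)) = 2/(-3) + 2633/(sqrt(260 + 1079)) = 2*(-1/3) + 2633/(sqrt(1339)) = -2/3 + 2633*(sqrt(1339)/1339) = -2/3 + 2633*sqrt(1339)/1339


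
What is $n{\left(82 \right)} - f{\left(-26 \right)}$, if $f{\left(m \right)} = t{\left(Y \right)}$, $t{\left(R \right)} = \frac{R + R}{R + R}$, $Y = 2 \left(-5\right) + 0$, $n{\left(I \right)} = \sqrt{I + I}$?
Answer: $-1 + 2 \sqrt{41} \approx 11.806$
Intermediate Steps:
$n{\left(I \right)} = \sqrt{2} \sqrt{I}$ ($n{\left(I \right)} = \sqrt{2 I} = \sqrt{2} \sqrt{I}$)
$Y = -10$ ($Y = -10 + 0 = -10$)
$t{\left(R \right)} = 1$ ($t{\left(R \right)} = \frac{2 R}{2 R} = 2 R \frac{1}{2 R} = 1$)
$f{\left(m \right)} = 1$
$n{\left(82 \right)} - f{\left(-26 \right)} = \sqrt{2} \sqrt{82} - 1 = 2 \sqrt{41} - 1 = -1 + 2 \sqrt{41}$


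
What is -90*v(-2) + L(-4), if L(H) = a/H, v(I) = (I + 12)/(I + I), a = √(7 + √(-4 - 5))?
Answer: 225 - √(7 + 3*I)/4 ≈ 224.32 - 0.13872*I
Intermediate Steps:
a = √(7 + 3*I) (a = √(7 + √(-9)) = √(7 + 3*I) ≈ 2.7033 + 0.55488*I)
v(I) = (12 + I)/(2*I) (v(I) = (12 + I)/((2*I)) = (12 + I)*(1/(2*I)) = (12 + I)/(2*I))
L(H) = √(7 + 3*I)/H
-90*v(-2) + L(-4) = -45*(12 - 2)/(-2) + √(7 + 3*I)/(-4) = -45*(-1)*10/2 - √(7 + 3*I)/4 = -90*(-5/2) - √(7 + 3*I)/4 = 225 - √(7 + 3*I)/4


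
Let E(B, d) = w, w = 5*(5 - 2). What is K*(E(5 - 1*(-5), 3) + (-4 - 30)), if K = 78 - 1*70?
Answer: -152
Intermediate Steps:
w = 15 (w = 5*3 = 15)
E(B, d) = 15
K = 8 (K = 78 - 70 = 8)
K*(E(5 - 1*(-5), 3) + (-4 - 30)) = 8*(15 + (-4 - 30)) = 8*(15 - 34) = 8*(-19) = -152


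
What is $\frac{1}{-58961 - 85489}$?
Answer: $- \frac{1}{144450} \approx -6.9228 \cdot 10^{-6}$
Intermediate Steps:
$\frac{1}{-58961 - 85489} = \frac{1}{-144450} = - \frac{1}{144450}$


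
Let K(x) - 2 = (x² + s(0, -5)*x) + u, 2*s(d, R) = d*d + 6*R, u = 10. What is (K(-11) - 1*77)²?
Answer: 48841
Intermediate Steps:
s(d, R) = d²/2 + 3*R (s(d, R) = (d*d + 6*R)/2 = (d² + 6*R)/2 = d²/2 + 3*R)
K(x) = 12 + x² - 15*x (K(x) = 2 + ((x² + ((½)*0² + 3*(-5))*x) + 10) = 2 + ((x² + ((½)*0 - 15)*x) + 10) = 2 + ((x² + (0 - 15)*x) + 10) = 2 + ((x² - 15*x) + 10) = 2 + (10 + x² - 15*x) = 12 + x² - 15*x)
(K(-11) - 1*77)² = ((12 + (-11)² - 15*(-11)) - 1*77)² = ((12 + 121 + 165) - 77)² = (298 - 77)² = 221² = 48841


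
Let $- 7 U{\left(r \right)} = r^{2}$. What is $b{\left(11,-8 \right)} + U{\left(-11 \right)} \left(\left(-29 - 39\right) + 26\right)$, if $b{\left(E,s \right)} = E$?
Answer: $737$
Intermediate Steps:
$U{\left(r \right)} = - \frac{r^{2}}{7}$
$b{\left(11,-8 \right)} + U{\left(-11 \right)} \left(\left(-29 - 39\right) + 26\right) = 11 + - \frac{\left(-11\right)^{2}}{7} \left(\left(-29 - 39\right) + 26\right) = 11 + \left(- \frac{1}{7}\right) 121 \left(-68 + 26\right) = 11 - -726 = 11 + 726 = 737$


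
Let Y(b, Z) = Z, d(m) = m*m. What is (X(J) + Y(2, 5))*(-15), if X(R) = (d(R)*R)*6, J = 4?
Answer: -5835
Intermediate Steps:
d(m) = m²
X(R) = 6*R³ (X(R) = (R²*R)*6 = R³*6 = 6*R³)
(X(J) + Y(2, 5))*(-15) = (6*4³ + 5)*(-15) = (6*64 + 5)*(-15) = (384 + 5)*(-15) = 389*(-15) = -5835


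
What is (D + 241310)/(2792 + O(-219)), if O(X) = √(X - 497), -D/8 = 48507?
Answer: -102428708/1948995 + 73373*I*√179/1948995 ≈ -52.555 + 0.50368*I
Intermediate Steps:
D = -388056 (D = -8*48507 = -388056)
O(X) = √(-497 + X)
(D + 241310)/(2792 + O(-219)) = (-388056 + 241310)/(2792 + √(-497 - 219)) = -146746/(2792 + √(-716)) = -146746/(2792 + 2*I*√179)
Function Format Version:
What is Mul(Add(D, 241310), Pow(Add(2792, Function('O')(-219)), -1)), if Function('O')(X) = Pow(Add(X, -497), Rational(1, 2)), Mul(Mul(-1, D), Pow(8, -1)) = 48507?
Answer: Add(Rational(-102428708, 1948995), Mul(Rational(73373, 1948995), I, Pow(179, Rational(1, 2)))) ≈ Add(-52.555, Mul(0.50368, I))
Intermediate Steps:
D = -388056 (D = Mul(-8, 48507) = -388056)
Function('O')(X) = Pow(Add(-497, X), Rational(1, 2))
Mul(Add(D, 241310), Pow(Add(2792, Function('O')(-219)), -1)) = Mul(Add(-388056, 241310), Pow(Add(2792, Pow(Add(-497, -219), Rational(1, 2))), -1)) = Mul(-146746, Pow(Add(2792, Pow(-716, Rational(1, 2))), -1)) = Mul(-146746, Pow(Add(2792, Mul(2, I, Pow(179, Rational(1, 2)))), -1))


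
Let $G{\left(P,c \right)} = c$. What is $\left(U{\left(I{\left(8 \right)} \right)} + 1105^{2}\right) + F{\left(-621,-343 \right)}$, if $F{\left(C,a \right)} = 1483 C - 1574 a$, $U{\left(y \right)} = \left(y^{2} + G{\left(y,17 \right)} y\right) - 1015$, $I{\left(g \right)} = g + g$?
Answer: $839477$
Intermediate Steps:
$I{\left(g \right)} = 2 g$
$U{\left(y \right)} = -1015 + y^{2} + 17 y$ ($U{\left(y \right)} = \left(y^{2} + 17 y\right) - 1015 = -1015 + y^{2} + 17 y$)
$F{\left(C,a \right)} = - 1574 a + 1483 C$
$\left(U{\left(I{\left(8 \right)} \right)} + 1105^{2}\right) + F{\left(-621,-343 \right)} = \left(\left(-1015 + \left(2 \cdot 8\right)^{2} + 17 \cdot 2 \cdot 8\right) + 1105^{2}\right) + \left(\left(-1574\right) \left(-343\right) + 1483 \left(-621\right)\right) = \left(\left(-1015 + 16^{2} + 17 \cdot 16\right) + 1221025\right) + \left(539882 - 920943\right) = \left(\left(-1015 + 256 + 272\right) + 1221025\right) - 381061 = \left(-487 + 1221025\right) - 381061 = 1220538 - 381061 = 839477$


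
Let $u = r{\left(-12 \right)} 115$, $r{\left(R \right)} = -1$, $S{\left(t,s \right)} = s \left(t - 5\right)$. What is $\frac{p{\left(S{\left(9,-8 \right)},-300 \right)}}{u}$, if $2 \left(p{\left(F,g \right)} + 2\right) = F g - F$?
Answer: $- \frac{4814}{115} \approx -41.861$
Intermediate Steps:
$S{\left(t,s \right)} = s \left(-5 + t\right)$
$p{\left(F,g \right)} = -2 - \frac{F}{2} + \frac{F g}{2}$ ($p{\left(F,g \right)} = -2 + \frac{F g - F}{2} = -2 + \frac{- F + F g}{2} = -2 + \left(- \frac{F}{2} + \frac{F g}{2}\right) = -2 - \frac{F}{2} + \frac{F g}{2}$)
$u = -115$ ($u = \left(-1\right) 115 = -115$)
$\frac{p{\left(S{\left(9,-8 \right)},-300 \right)}}{u} = \frac{-2 - \frac{\left(-8\right) \left(-5 + 9\right)}{2} + \frac{1}{2} \left(- 8 \left(-5 + 9\right)\right) \left(-300\right)}{-115} = \left(-2 - \frac{\left(-8\right) 4}{2} + \frac{1}{2} \left(\left(-8\right) 4\right) \left(-300\right)\right) \left(- \frac{1}{115}\right) = \left(-2 - -16 + \frac{1}{2} \left(-32\right) \left(-300\right)\right) \left(- \frac{1}{115}\right) = \left(-2 + 16 + 4800\right) \left(- \frac{1}{115}\right) = 4814 \left(- \frac{1}{115}\right) = - \frac{4814}{115}$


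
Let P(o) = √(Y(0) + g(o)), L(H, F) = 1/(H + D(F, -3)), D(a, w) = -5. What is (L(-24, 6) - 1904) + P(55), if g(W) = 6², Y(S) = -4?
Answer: -55217/29 + 4*√2 ≈ -1898.4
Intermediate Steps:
g(W) = 36
L(H, F) = 1/(-5 + H) (L(H, F) = 1/(H - 5) = 1/(-5 + H))
P(o) = 4*√2 (P(o) = √(-4 + 36) = √32 = 4*√2)
(L(-24, 6) - 1904) + P(55) = (1/(-5 - 24) - 1904) + 4*√2 = (1/(-29) - 1904) + 4*√2 = (-1/29 - 1904) + 4*√2 = -55217/29 + 4*√2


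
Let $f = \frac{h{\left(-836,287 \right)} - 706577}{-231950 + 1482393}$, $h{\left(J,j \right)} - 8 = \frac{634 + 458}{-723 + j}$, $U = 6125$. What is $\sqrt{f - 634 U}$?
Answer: $\frac{2 i \sqrt{18035002965976870426907}}{136298287} \approx 1970.6 i$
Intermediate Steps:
$h{\left(J,j \right)} = 8 + \frac{1092}{-723 + j}$ ($h{\left(J,j \right)} = 8 + \frac{634 + 458}{-723 + j} = 8 + \frac{1092}{-723 + j}$)
$f = - \frac{77016294}{136298287}$ ($f = \frac{\frac{4 \left(-1173 + 2 \cdot 287\right)}{-723 + 287} - 706577}{-231950 + 1482393} = \frac{\frac{4 \left(-1173 + 574\right)}{-436} - 706577}{1250443} = \left(4 \left(- \frac{1}{436}\right) \left(-599\right) - 706577\right) \frac{1}{1250443} = \left(\frac{599}{109} - 706577\right) \frac{1}{1250443} = \left(- \frac{77016294}{109}\right) \frac{1}{1250443} = - \frac{77016294}{136298287} \approx -0.56506$)
$\sqrt{f - 634 U} = \sqrt{- \frac{77016294}{136298287} - 3883250} = \sqrt{- \frac{529280400009044}{136298287}} = \frac{2 i \sqrt{18035002965976870426907}}{136298287}$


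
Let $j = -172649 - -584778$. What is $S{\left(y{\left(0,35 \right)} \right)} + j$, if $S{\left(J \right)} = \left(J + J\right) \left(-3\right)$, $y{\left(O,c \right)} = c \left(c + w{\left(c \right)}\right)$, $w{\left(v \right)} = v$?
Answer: $397429$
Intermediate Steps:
$y{\left(O,c \right)} = 2 c^{2}$ ($y{\left(O,c \right)} = c \left(c + c\right) = c 2 c = 2 c^{2}$)
$j = 412129$ ($j = -172649 + 584778 = 412129$)
$S{\left(J \right)} = - 6 J$ ($S{\left(J \right)} = 2 J \left(-3\right) = - 6 J$)
$S{\left(y{\left(0,35 \right)} \right)} + j = - 6 \cdot 2 \cdot 35^{2} + 412129 = - 6 \cdot 2 \cdot 1225 + 412129 = \left(-6\right) 2450 + 412129 = -14700 + 412129 = 397429$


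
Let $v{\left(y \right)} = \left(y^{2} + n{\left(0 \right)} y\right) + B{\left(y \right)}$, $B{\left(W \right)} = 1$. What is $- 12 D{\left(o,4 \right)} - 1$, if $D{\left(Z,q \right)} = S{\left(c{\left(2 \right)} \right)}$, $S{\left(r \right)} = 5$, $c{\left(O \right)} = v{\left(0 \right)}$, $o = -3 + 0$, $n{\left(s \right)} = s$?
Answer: $-61$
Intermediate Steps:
$o = -3$
$v{\left(y \right)} = 1 + y^{2}$ ($v{\left(y \right)} = \left(y^{2} + 0 y\right) + 1 = \left(y^{2} + 0\right) + 1 = y^{2} + 1 = 1 + y^{2}$)
$c{\left(O \right)} = 1$ ($c{\left(O \right)} = 1 + 0^{2} = 1 + 0 = 1$)
$D{\left(Z,q \right)} = 5$
$- 12 D{\left(o,4 \right)} - 1 = \left(-12\right) 5 - 1 = -60 - 1 = -61$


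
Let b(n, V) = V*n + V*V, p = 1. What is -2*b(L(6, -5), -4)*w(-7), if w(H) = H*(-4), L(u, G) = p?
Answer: -672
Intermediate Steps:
L(u, G) = 1
b(n, V) = V² + V*n (b(n, V) = V*n + V² = V² + V*n)
w(H) = -4*H
-2*b(L(6, -5), -4)*w(-7) = -2*(-4*(-4 + 1))*(-4*(-7)) = -2*(-4*(-3))*28 = -24*28 = -2*336 = -672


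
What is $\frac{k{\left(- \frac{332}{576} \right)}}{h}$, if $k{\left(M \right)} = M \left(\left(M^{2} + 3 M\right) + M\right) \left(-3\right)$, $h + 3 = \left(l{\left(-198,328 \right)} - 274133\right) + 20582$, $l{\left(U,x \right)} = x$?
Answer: $\frac{3396277}{252042928128} \approx 1.3475 \cdot 10^{-5}$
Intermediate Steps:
$h = -253226$ ($h = -3 + \left(\left(328 - 274133\right) + 20582\right) = -3 + \left(-273805 + 20582\right) = -3 - 253223 = -253226$)
$k{\left(M \right)} = - 3 M \left(M^{2} + 4 M\right)$ ($k{\left(M \right)} = M \left(M^{2} + 4 M\right) \left(-3\right) = - 3 M \left(M^{2} + 4 M\right)$)
$\frac{k{\left(- \frac{332}{576} \right)}}{h} = \frac{3 \left(- \frac{332}{576}\right)^{2} \left(-4 - - \frac{332}{576}\right)}{-253226} = 3 \left(\left(-332\right) \frac{1}{576}\right)^{2} \left(-4 - \left(-332\right) \frac{1}{576}\right) \left(- \frac{1}{253226}\right) = 3 \left(- \frac{83}{144}\right)^{2} \left(-4 - - \frac{83}{144}\right) \left(- \frac{1}{253226}\right) = 3 \cdot \frac{6889}{20736} \left(-4 + \frac{83}{144}\right) \left(- \frac{1}{253226}\right) = 3 \cdot \frac{6889}{20736} \left(- \frac{493}{144}\right) \left(- \frac{1}{253226}\right) = \left(- \frac{3396277}{995328}\right) \left(- \frac{1}{253226}\right) = \frac{3396277}{252042928128}$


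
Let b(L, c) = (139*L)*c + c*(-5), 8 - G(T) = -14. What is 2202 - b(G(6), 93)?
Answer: -281727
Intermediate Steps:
G(T) = 22 (G(T) = 8 - 1*(-14) = 8 + 14 = 22)
b(L, c) = -5*c + 139*L*c (b(L, c) = 139*L*c - 5*c = -5*c + 139*L*c)
2202 - b(G(6), 93) = 2202 - 93*(-5 + 139*22) = 2202 - 93*(-5 + 3058) = 2202 - 93*3053 = 2202 - 1*283929 = 2202 - 283929 = -281727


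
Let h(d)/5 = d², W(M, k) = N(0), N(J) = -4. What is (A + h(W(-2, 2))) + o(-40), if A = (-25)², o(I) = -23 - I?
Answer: 722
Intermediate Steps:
W(M, k) = -4
h(d) = 5*d²
A = 625
(A + h(W(-2, 2))) + o(-40) = (625 + 5*(-4)²) + (-23 - 1*(-40)) = (625 + 5*16) + (-23 + 40) = (625 + 80) + 17 = 705 + 17 = 722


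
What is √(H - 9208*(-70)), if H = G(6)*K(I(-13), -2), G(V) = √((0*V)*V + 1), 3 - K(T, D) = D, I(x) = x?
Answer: √644565 ≈ 802.85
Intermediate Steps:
K(T, D) = 3 - D
G(V) = 1 (G(V) = √(0*V + 1) = √(0 + 1) = √1 = 1)
H = 5 (H = 1*(3 - 1*(-2)) = 1*(3 + 2) = 1*5 = 5)
√(H - 9208*(-70)) = √(5 - 9208*(-70)) = √(5 + 644560) = √644565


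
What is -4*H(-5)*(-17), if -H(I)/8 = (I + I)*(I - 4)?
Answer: -48960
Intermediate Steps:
H(I) = -16*I*(-4 + I) (H(I) = -8*(I + I)*(I - 4) = -8*2*I*(-4 + I) = -16*I*(-4 + I))
-4*H(-5)*(-17) = -64*(-5)*(4 - 1*(-5))*(-17) = -64*(-5)*(4 + 5)*(-17) = -64*(-5)*9*(-17) = -4*(-720)*(-17) = 2880*(-17) = -48960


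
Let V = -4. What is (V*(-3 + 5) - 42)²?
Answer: 2500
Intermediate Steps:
(V*(-3 + 5) - 42)² = (-4*(-3 + 5) - 42)² = (-4*2 - 42)² = (-8 - 42)² = (-50)² = 2500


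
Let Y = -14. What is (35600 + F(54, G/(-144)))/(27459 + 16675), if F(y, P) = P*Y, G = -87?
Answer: 854197/1059216 ≈ 0.80644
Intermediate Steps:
F(y, P) = -14*P (F(y, P) = P*(-14) = -14*P)
(35600 + F(54, G/(-144)))/(27459 + 16675) = (35600 - (-1218)/(-144))/(27459 + 16675) = (35600 - (-1218)*(-1)/144)/44134 = (35600 - 14*29/48)*(1/44134) = (35600 - 203/24)*(1/44134) = (854197/24)*(1/44134) = 854197/1059216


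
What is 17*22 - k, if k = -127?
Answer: 501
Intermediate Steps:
17*22 - k = 17*22 - 1*(-127) = 374 + 127 = 501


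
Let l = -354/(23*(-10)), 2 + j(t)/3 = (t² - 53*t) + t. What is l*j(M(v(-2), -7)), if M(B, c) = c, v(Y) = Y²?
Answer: 218241/115 ≈ 1897.7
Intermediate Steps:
j(t) = -6 - 156*t + 3*t² (j(t) = -6 + 3*((t² - 53*t) + t) = -6 + 3*(t² - 52*t) = -6 + (-156*t + 3*t²) = -6 - 156*t + 3*t²)
l = 177/115 (l = -354/(-230) = -354*(-1/230) = 177/115 ≈ 1.5391)
l*j(M(v(-2), -7)) = 177*(-6 - 156*(-7) + 3*(-7)²)/115 = 177*(-6 + 1092 + 3*49)/115 = 177*(-6 + 1092 + 147)/115 = (177/115)*1233 = 218241/115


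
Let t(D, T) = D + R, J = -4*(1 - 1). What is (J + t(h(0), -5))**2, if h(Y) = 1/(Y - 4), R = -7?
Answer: 841/16 ≈ 52.563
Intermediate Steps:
J = 0 (J = -4*0 = 0)
h(Y) = 1/(-4 + Y)
t(D, T) = -7 + D (t(D, T) = D - 7 = -7 + D)
(J + t(h(0), -5))**2 = (0 + (-7 + 1/(-4 + 0)))**2 = (0 + (-7 + 1/(-4)))**2 = (0 + (-7 - 1/4))**2 = (0 - 29/4)**2 = (-29/4)**2 = 841/16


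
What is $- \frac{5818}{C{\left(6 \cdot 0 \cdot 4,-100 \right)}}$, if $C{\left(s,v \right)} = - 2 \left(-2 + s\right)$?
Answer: $- \frac{2909}{2} \approx -1454.5$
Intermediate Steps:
$C{\left(s,v \right)} = 4 - 2 s$
$- \frac{5818}{C{\left(6 \cdot 0 \cdot 4,-100 \right)}} = - \frac{5818}{4 - 2 \cdot 6 \cdot 0 \cdot 4} = - \frac{5818}{4 - 2 \cdot 0 \cdot 4} = - \frac{5818}{4 - 0} = - \frac{5818}{4 + 0} = - \frac{5818}{4} = \left(-5818\right) \frac{1}{4} = - \frac{2909}{2}$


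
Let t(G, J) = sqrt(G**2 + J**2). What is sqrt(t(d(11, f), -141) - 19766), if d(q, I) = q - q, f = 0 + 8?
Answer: 5*I*sqrt(785) ≈ 140.09*I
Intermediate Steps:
f = 8
d(q, I) = 0
sqrt(t(d(11, f), -141) - 19766) = sqrt(sqrt(0**2 + (-141)**2) - 19766) = sqrt(sqrt(0 + 19881) - 19766) = sqrt(sqrt(19881) - 19766) = sqrt(141 - 19766) = sqrt(-19625) = 5*I*sqrt(785)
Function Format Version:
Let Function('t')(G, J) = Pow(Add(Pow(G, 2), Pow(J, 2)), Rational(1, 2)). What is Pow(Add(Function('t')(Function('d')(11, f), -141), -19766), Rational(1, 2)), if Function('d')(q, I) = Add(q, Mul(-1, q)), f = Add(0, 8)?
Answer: Mul(5, I, Pow(785, Rational(1, 2))) ≈ Mul(140.09, I)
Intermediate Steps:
f = 8
Function('d')(q, I) = 0
Pow(Add(Function('t')(Function('d')(11, f), -141), -19766), Rational(1, 2)) = Pow(Add(Pow(Add(Pow(0, 2), Pow(-141, 2)), Rational(1, 2)), -19766), Rational(1, 2)) = Pow(Add(Pow(Add(0, 19881), Rational(1, 2)), -19766), Rational(1, 2)) = Pow(Add(Pow(19881, Rational(1, 2)), -19766), Rational(1, 2)) = Pow(Add(141, -19766), Rational(1, 2)) = Pow(-19625, Rational(1, 2)) = Mul(5, I, Pow(785, Rational(1, 2)))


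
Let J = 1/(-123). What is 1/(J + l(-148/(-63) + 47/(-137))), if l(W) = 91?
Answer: 123/11192 ≈ 0.010990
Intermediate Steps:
J = -1/123 ≈ -0.0081301
1/(J + l(-148/(-63) + 47/(-137))) = 1/(-1/123 + 91) = 1/(11192/123) = 123/11192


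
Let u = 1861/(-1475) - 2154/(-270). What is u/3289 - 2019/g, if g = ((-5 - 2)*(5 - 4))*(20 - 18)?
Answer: 88153766209/611260650 ≈ 144.22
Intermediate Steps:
g = -14 (g = -7*1*2 = -7*2 = -14)
u = 89156/13275 (u = 1861*(-1/1475) - 2154*(-1/270) = -1861/1475 + 359/45 = 89156/13275 ≈ 6.7161)
u/3289 - 2019/g = (89156/13275)/3289 - 2019/(-14) = (89156/13275)*(1/3289) - 2019*(-1/14) = 89156/43661475 + 2019/14 = 88153766209/611260650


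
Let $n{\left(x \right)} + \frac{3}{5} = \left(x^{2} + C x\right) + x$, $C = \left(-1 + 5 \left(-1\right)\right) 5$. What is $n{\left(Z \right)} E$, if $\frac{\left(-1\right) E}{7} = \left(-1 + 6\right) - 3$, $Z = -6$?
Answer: $- \frac{14658}{5} \approx -2931.6$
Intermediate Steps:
$C = -30$ ($C = \left(-1 - 5\right) 5 = \left(-6\right) 5 = -30$)
$n{\left(x \right)} = - \frac{3}{5} + x^{2} - 29 x$ ($n{\left(x \right)} = - \frac{3}{5} + \left(\left(x^{2} - 30 x\right) + x\right) = - \frac{3}{5} + \left(x^{2} - 29 x\right) = - \frac{3}{5} + x^{2} - 29 x$)
$E = -14$ ($E = - 7 \left(\left(-1 + 6\right) - 3\right) = - 7 \left(5 - 3\right) = \left(-7\right) 2 = -14$)
$n{\left(Z \right)} E = \left(- \frac{3}{5} + \left(-6\right)^{2} - -174\right) \left(-14\right) = \left(- \frac{3}{5} + 36 + 174\right) \left(-14\right) = \frac{1047}{5} \left(-14\right) = - \frac{14658}{5}$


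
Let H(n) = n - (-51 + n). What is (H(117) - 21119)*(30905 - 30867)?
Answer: -800584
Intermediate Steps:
H(n) = 51 (H(n) = n + (51 - n) = 51)
(H(117) - 21119)*(30905 - 30867) = (51 - 21119)*(30905 - 30867) = -21068*38 = -800584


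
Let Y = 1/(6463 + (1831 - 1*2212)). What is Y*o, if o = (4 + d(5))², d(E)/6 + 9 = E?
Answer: 200/3041 ≈ 0.065768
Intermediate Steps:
d(E) = -54 + 6*E
Y = 1/6082 (Y = 1/(6463 + (1831 - 2212)) = 1/(6463 - 381) = 1/6082 ≈ 0.00016442)
o = 400 (o = (4 + (-54 + 6*5))² = (4 + (-54 + 30))² = (4 - 24)² = (-20)² = 400)
Y*o = (1/6082)*400 = 200/3041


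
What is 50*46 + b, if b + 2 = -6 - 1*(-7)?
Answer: 2299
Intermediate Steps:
b = -1 (b = -2 + (-6 - 1*(-7)) = -2 + (-6 + 7) = -2 + 1 = -1)
50*46 + b = 50*46 - 1 = 2300 - 1 = 2299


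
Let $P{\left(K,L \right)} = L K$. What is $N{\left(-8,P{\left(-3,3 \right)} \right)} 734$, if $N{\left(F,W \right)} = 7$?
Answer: $5138$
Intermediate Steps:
$P{\left(K,L \right)} = K L$
$N{\left(-8,P{\left(-3,3 \right)} \right)} 734 = 7 \cdot 734 = 5138$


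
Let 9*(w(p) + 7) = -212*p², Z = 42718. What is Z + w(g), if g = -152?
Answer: -4513649/9 ≈ -5.0152e+5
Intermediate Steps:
w(p) = -7 - 212*p²/9 (w(p) = -7 + (-212*p²)/9 = -7 - 212*p²/9)
Z + w(g) = 42718 + (-7 - 212/9*(-152)²) = 42718 + (-7 - 212/9*23104) = 42718 + (-7 - 4898048/9) = 42718 - 4898111/9 = -4513649/9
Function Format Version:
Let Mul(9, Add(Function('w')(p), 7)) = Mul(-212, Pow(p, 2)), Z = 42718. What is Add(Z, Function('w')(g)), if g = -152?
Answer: Rational(-4513649, 9) ≈ -5.0152e+5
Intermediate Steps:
Function('w')(p) = Add(-7, Mul(Rational(-212, 9), Pow(p, 2))) (Function('w')(p) = Add(-7, Mul(Rational(1, 9), Mul(-212, Pow(p, 2)))) = Add(-7, Mul(Rational(-212, 9), Pow(p, 2))))
Add(Z, Function('w')(g)) = Add(42718, Add(-7, Mul(Rational(-212, 9), Pow(-152, 2)))) = Add(42718, Add(-7, Mul(Rational(-212, 9), 23104))) = Add(42718, Add(-7, Rational(-4898048, 9))) = Add(42718, Rational(-4898111, 9)) = Rational(-4513649, 9)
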